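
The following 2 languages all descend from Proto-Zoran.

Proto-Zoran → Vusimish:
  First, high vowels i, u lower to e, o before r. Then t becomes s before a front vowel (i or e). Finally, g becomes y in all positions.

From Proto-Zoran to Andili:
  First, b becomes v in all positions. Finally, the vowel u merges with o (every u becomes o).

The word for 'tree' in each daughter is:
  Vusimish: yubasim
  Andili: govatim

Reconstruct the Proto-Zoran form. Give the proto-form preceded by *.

*gubatim

Position 1: Vusimish has y, Andili has g. Andili preserves g here (none of its changes turn any other segment into g), so the proto-segment is *g.
Position 5: Vusimish has s, Andili has t. Andili preserves t here (none of its changes turn any other segment into t), so the proto-segment is *t.
Position 3: Vusimish has b, Andili has v. Vusimish preserves b here (none of its changes turn any other segment into b), so the proto-segment is *b.
This points to *gubatim. Verify forward in each daughter:
Vusimish: *gubatim > gubasim > yubasim  (by palatalisation, unconditioned shift)
Andili: *gubatim
  gubatim → guvatim   [unconditioned shift]
  guvatim → govatim   [vowel merger]
  giving Andili govatim.
*gubatim is the unique common source.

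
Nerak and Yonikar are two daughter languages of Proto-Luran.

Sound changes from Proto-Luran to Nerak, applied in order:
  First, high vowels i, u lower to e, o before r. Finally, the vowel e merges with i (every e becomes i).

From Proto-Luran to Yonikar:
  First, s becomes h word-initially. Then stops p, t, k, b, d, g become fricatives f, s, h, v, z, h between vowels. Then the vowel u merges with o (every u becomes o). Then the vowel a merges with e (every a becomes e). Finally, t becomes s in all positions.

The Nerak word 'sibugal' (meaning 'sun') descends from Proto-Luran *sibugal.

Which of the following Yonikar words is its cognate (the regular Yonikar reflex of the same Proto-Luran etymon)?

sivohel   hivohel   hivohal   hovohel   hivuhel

Yonikar: *sibugal > hibugal > hivuhal > hivohal > hivohel  (by debuccalisation, intervocalic lenition, vowel merger, vowel merger)
Among the options, 'hivohel' alone shows every Yonikar change applied in order.

hivohel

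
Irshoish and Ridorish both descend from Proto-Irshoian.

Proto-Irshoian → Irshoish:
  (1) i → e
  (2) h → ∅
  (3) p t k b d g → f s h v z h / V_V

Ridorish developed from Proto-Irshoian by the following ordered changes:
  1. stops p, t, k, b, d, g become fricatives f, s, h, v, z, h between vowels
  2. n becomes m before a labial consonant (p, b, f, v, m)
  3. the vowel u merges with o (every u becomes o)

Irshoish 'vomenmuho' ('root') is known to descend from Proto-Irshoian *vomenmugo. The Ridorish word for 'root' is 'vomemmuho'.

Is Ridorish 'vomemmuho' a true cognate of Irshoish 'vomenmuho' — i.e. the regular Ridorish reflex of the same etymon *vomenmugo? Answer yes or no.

no

Derive the expected Ridorish reflex of *vomenmugo:
Ridorish: *vomenmugo > vomenmuho > vomemmuho > vomemmoho  (by intervocalic lenition, nasal place assimilation, vowel merger)
The regular Ridorish reflex would be 'vomemmoho', but the attested form is 'vomemmuho'. The correspondence is irregular, so they are not cognates (the Ridorish form has a different source).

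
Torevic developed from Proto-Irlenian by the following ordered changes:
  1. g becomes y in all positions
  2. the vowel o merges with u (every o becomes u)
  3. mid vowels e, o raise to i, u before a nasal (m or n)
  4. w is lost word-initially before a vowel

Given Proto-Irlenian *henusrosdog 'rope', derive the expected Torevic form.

Torevic: *henusrosdog
  henusrosdog → henusrosdoy   [unconditioned shift]
  henusrosdoy → henusrusduy   [vowel merger]
  henusrusduy → hinusrusduy   [pre-nasal raising]
  hinusrusduy (rule 4 does not apply)
  giving Torevic hinusrusduy.

hinusrusduy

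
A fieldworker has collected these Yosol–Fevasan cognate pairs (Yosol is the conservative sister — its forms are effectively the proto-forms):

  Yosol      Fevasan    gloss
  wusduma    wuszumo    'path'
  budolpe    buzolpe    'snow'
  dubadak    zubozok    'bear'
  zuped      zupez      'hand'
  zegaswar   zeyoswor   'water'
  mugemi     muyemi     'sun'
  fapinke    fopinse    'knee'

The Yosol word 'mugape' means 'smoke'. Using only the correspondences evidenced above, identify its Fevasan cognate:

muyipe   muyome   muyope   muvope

muyope

zegaswar ~ zeyoswor — Yosol g corresponds to Fevasan y between vowels (before a back vowel).
fapinke ~ fopinse — Yosol a corresponds to Fevasan o after a consonant, before a labial obstruent.
Applying these to Yosol 'mugape':
  mugape → muyape   (g→y between vowels (before a back vowel))
  muyape → muyope   (a→o after a consonant, before a labial obstruent)
So the Fevasan cognate is 'muyope'.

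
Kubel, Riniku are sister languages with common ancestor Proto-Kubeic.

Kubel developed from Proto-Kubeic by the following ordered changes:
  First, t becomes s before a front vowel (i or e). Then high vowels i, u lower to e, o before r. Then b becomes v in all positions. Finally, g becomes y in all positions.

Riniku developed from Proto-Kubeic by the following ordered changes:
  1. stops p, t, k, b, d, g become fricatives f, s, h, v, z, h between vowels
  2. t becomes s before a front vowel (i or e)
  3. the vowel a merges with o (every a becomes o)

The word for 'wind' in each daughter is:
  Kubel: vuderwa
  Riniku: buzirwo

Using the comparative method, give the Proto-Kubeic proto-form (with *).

*budirwa

Position 3: Kubel has d, Riniku has z. Kubel preserves d here (none of its changes turn any other segment into d), so the proto-segment is *d.
Position 7: Kubel has a, Riniku has o. Kubel preserves a here (none of its changes turn any other segment into a), so the proto-segment is *a.
Position 4: Kubel has e, Riniku has i. Riniku preserves i here (none of its changes turn any other segment into i), so the proto-segment is *i.
This points to *budirwa. Verify forward in each daughter:
Kubel: *budirwa > buderwa > vuderwa  (by pre-rhotic lowering, unconditioned shift)
Riniku: *budirwa > buzirwa > buzirwo  (by intervocalic lenition, vowel merger)
No other proto-form is consistent with every reflex, so the reconstruction is *budirwa.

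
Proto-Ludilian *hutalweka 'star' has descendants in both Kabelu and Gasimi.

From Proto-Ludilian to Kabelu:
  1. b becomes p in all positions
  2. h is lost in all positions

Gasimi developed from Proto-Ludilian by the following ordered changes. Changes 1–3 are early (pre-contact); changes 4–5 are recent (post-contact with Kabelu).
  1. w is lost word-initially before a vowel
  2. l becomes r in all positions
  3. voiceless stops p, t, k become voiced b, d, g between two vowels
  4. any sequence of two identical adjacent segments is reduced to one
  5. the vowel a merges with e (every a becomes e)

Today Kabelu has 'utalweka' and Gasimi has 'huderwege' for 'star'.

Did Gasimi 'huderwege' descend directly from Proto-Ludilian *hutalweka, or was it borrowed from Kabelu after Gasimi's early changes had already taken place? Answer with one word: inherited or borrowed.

inherited

If inherited, *hutalweka would pass through all of Gasimi's changes:
Gasimi: start from *hutalweka.
  rule 1: no change — hutalweka
  rule 2 (unconditioned shift): hutalweka → hutarweka
  rule 3 (intervocalic voicing): hutarweka → hudarwega
  rule 4: no change — hudarwega
  rule 5 (vowel merger): hudarwega → huderwege
  ⇒ Gasimi huderwege
If borrowed from Kabelu 'utalweka' after the early changes, it would undergo only the recent ones:
  rule 4 (degemination): no change (utalweka)
  rule 5 (vowel merger): utalweka → utelweke
  ⇒ as a loan: utelweke
Gasimi 'huderwege' matches the inherited outcome exactly, so it is an inherited cognate, not a loan.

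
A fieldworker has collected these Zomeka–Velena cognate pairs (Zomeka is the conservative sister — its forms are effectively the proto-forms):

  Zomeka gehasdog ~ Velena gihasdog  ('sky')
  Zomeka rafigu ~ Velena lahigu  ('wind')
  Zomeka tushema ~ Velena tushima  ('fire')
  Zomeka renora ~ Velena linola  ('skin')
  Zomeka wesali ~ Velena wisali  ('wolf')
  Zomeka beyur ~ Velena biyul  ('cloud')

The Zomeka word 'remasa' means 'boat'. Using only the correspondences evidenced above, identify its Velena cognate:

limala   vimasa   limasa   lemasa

limasa

renora ~ linola — Zomeka r corresponds to Velena l word-initially before a front vowel.
tushema ~ tushima — Zomeka e corresponds to Velena i after a consonant, before a nasal.
Applying these to Zomeka 'remasa':
  remasa → lemasa   (r→l word-initially before a front vowel)
  lemasa → limasa   (e→i after a consonant, before a nasal)
So the Velena cognate is 'limasa'.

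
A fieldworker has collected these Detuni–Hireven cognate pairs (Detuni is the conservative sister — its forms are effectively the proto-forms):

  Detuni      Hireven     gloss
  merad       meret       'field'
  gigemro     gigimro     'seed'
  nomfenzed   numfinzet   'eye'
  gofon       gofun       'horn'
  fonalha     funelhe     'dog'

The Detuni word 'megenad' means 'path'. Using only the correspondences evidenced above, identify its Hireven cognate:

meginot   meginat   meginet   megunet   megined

nomfenzed ~ numfinzet — Detuni e corresponds to Hireven i after a consonant, before a nasal.
merad ~ meret, fonalha ~ funelhe — Detuni a corresponds to Hireven e after a consonant, before a consonant other than r, m, n, p, b, f, v.
merad ~ meret, nomfenzed ~ numfinzet — Detuni d corresponds to Hireven t word-finally.
Applying these to Detuni 'megenad':
  megenad → meginad   (e→i after a consonant, before a nasal)
  meginad → megined   (a→e after a consonant, before a consonant other than r, m, n, p, b, f, v)
  megined → meginet   (d→t word-finally)
So the Hireven cognate is 'meginet'.

meginet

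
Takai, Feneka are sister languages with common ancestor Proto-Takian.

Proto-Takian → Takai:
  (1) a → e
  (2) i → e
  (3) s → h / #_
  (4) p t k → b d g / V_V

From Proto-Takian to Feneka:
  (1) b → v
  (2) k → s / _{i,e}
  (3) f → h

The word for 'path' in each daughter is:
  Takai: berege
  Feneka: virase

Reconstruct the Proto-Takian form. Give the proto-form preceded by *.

*birake

Position 2: Takai has e, Feneka has i. Feneka preserves i here (none of its changes turn any other segment into i), so the proto-segment is *i.
Position 1: Takai has b, Feneka has v. Taking the neighbouring segments as reconstructed: Takai b can only go back to *b; Feneka v could go back to *b or *v — the one source consistent with every daughter is *b.
Continuing position by position gives *birake; check it forward:
Takai: start from *birake.
  rule 1 (vowel merger): birake → bireke
  rule 2 (vowel merger): bireke → bereke
  rule 3: no change — bereke
  rule 4 (intervocalic voicing): bereke → berege
  ⇒ Takai berege
Feneka: start from *birake.
  rule 1 (unconditioned shift): birake → virake
  rule 2 (palatalisation): virake → virase
  rule 3: no change — virase
  ⇒ Feneka virase
*birake is the unique common source.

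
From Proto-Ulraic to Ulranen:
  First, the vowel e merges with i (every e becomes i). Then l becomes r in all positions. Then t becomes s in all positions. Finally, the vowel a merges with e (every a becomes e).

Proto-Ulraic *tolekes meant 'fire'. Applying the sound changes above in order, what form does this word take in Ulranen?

Ulranen: *tolekes > tolikis > torikis > sorikis  (by vowel merger, unconditioned shift, unconditioned shift)

sorikis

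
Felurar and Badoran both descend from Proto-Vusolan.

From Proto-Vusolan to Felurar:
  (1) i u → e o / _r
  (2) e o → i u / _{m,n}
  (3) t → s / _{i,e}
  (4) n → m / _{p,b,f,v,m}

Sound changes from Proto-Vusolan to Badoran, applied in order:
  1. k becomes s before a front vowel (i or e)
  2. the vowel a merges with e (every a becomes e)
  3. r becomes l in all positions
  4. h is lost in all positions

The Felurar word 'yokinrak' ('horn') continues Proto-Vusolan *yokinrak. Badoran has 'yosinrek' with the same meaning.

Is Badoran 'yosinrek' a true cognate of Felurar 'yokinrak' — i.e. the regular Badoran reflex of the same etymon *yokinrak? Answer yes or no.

no

Derive the expected Badoran reflex of *yokinrak:
Badoran: *yokinrak > yosinrak > yosinrek > yosinlek  (by palatalisation, vowel merger, unconditioned shift)
The regular Badoran reflex would be 'yosinlek', but the attested form is 'yosinrek'. The correspondence is irregular, so they are not cognates (the Badoran form has a different source).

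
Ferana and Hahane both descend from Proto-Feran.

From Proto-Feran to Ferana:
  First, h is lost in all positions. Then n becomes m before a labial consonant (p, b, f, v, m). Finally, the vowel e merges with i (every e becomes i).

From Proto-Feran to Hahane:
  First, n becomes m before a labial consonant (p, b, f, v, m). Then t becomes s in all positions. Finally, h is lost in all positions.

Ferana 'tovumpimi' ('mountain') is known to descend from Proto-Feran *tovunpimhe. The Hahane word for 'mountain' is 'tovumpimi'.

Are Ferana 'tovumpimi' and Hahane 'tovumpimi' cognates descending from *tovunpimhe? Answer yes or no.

no

Derive the expected Hahane reflex of *tovunpimhe:
Hahane: *tovunpimhe > tovumpimhe > sovumpimhe > sovumpime  (by nasal place assimilation, unconditioned shift, h-loss)
The regular Hahane reflex would be 'sovumpime', but the attested form is 'tovumpimi'. The correspondence is irregular, so they are not cognates (the Hahane form has a different source).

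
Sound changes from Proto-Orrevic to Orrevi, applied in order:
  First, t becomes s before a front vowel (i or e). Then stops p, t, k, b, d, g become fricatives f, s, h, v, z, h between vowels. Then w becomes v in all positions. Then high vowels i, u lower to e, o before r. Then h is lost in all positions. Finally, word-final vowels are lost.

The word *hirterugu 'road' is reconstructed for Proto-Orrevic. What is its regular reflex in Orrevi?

erseru

Orrevi: start from *hirterugu.
  rule 1 (palatalisation): hirterugu → hirserugu
  rule 2 (intervocalic lenition): hirserugu → hirseruhu
  rule 3: no change — hirseruhu
  rule 4 (pre-rhotic lowering): hirseruhu → herseruhu
  rule 5 (h-loss): herseruhu → erseruu
  rule 6 (apocope): erseruu → erseru
  ⇒ Orrevi erseru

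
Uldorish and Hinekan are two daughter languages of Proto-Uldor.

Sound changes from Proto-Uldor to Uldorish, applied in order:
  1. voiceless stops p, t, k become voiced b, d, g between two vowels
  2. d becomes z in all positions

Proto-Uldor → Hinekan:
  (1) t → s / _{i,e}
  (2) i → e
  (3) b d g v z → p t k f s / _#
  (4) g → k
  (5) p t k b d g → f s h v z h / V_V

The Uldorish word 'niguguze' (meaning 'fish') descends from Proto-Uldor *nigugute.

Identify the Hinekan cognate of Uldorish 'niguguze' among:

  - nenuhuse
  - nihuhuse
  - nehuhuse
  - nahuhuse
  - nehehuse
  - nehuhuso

nehuhuse

Hinekan: *nigugute
  nigugute → niguguse   [palatalisation]
  niguguse → neguguse   [vowel merger]
  neguguse (rule 3 does not apply)
  neguguse → nekukuse   [unconditioned shift]
  nekukuse → nehuhuse   [intervocalic lenition]
  giving Hinekan nehuhuse.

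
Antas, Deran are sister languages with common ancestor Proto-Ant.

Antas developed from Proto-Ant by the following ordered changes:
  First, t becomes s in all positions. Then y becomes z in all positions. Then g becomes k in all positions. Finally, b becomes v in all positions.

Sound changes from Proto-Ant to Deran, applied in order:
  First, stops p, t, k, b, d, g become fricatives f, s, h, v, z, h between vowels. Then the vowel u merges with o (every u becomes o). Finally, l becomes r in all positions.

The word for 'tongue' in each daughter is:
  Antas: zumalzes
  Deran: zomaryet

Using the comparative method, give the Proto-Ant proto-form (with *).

*zumalyet

Position 2: Antas has u, Deran has o. Antas preserves u here (none of its changes turn any other segment into u), so the proto-segment is *u.
Position 6: Antas has z, Deran has y. Deran preserves y here (none of its changes turn any other segment into y), so the proto-segment is *y.
Position 8: Antas has s, Deran has t. Deran preserves t here (none of its changes turn any other segment into t), so the proto-segment is *t.
Continuing position by position gives *zumalyet; check it forward:
Antas: start from *zumalyet.
  rule 1 (unconditioned shift): zumalyet → zumalyes
  rule 2 (unconditioned shift): zumalyes → zumalzes
  rule 3: no change — zumalzes
  rule 4: no change — zumalzes
  ⇒ Antas zumalzes
Deran: *zumalyet > zomalyet > zomaryet  (by vowel merger, unconditioned shift)
No other proto-form is consistent with every reflex, so the reconstruction is *zumalyet.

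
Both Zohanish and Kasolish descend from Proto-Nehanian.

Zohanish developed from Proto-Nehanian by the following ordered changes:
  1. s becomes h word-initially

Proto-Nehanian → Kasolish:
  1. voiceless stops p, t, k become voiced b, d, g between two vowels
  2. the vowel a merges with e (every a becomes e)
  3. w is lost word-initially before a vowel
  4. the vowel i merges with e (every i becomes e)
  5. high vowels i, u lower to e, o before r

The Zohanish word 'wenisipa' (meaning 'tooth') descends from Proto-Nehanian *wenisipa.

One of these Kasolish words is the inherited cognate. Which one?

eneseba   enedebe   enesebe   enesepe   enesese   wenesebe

enesebe

Kasolish: *wenisipa > wenisiba > wenisibe > enisibe > enesebe  (by intervocalic voicing, vowel merger, glide loss, vowel merger)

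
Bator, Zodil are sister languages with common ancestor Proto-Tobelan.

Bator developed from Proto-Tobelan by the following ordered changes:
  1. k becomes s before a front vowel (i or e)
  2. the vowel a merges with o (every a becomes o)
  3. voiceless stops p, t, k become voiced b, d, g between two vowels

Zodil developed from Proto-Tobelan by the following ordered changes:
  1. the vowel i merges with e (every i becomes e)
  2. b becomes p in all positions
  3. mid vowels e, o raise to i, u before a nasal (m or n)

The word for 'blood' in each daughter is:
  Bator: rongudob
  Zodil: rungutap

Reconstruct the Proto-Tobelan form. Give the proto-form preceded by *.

*rongutab

Position 2: Bator has o, Zodil has u. Taking the neighbouring segments as reconstructed: Bator o could go back to *a or *o; Zodil u could go back to *o or *u — the one source consistent with every daughter is *o.
Position 7: Bator has o, Zodil has a. Zodil preserves a here (none of its changes turn any other segment into a), so the proto-segment is *a.
Position 8: Bator has b, Zodil has p. Taking the neighbouring segments as reconstructed: Bator b can only go back to *b; Zodil p could go back to *p or *b — the one source consistent with every daughter is *b.
Continuing position by position gives *rongutab; check it forward:
Bator: *rongutab > rongutob > rongudob  (by vowel merger, intervocalic voicing)
Zodil: *rongutab > rongutap > rungutap  (by unconditioned shift, pre-nasal raising)
Only *rongutab yields all of Bator rongudob, Zodil rungutap.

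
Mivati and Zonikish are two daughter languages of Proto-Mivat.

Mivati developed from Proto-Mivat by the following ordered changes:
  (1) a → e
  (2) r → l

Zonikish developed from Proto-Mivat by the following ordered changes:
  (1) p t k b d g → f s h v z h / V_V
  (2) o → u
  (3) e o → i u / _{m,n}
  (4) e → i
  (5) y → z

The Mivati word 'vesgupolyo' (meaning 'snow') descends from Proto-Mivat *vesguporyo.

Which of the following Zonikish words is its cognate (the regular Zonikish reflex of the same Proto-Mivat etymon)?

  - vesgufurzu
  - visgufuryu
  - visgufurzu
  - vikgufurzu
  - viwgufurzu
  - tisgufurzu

visgufurzu

Zonikish: *vesguporyo
  vesguporyo → vesguforyo   [intervocalic lenition]
  vesguforyo → vesgufuryu   [vowel merger]
  vesgufuryu (rule 3 does not apply)
  vesgufuryu → visgufuryu   [vowel merger]
  visgufuryu → visgufurzu   [unconditioned shift]
  giving Zonikish visgufurzu.
The other candidates each miss or misapply at least one Zonikish change.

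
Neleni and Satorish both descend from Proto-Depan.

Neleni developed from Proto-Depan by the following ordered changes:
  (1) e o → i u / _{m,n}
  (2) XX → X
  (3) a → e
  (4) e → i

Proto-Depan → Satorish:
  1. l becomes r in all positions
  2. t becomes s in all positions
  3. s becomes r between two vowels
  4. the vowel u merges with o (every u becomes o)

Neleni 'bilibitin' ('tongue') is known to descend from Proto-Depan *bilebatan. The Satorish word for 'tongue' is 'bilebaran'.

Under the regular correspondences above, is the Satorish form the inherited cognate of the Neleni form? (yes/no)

Derive the expected Satorish reflex of *bilebatan:
Satorish: start from *bilebatan.
  rule 1 (unconditioned shift): bilebatan → birebatan
  rule 2 (unconditioned shift): birebatan → birebasan
  rule 3 (rhotacism): birebasan → birebaran
  rule 4: no change — birebaran
  ⇒ Satorish birebaran
The regular Satorish reflex would be 'birebaran', but the attested form is 'bilebaran'. The correspondence is irregular, so they are not cognates (the Satorish form has a different source).

no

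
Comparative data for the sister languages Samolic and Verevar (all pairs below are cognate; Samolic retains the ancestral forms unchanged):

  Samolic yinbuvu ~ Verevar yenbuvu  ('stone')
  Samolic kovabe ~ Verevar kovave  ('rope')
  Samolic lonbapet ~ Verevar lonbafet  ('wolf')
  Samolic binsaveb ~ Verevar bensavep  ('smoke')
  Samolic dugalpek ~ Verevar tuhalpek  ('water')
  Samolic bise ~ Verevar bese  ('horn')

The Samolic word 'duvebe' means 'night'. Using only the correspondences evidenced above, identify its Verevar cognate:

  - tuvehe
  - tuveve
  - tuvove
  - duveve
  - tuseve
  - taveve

tuveve

dugalpek ~ tuhalpek — Samolic d corresponds to Verevar t word-initially before a back vowel.
kovabe ~ kovave — Samolic b corresponds to Verevar v between vowels (before a front vowel).
Applying these to Samolic 'duvebe':
  duvebe → tuvebe   (d→t word-initially before a back vowel)
  tuvebe → tuveve   (b→v between vowels (before a front vowel))
So the Verevar cognate is 'tuveve'.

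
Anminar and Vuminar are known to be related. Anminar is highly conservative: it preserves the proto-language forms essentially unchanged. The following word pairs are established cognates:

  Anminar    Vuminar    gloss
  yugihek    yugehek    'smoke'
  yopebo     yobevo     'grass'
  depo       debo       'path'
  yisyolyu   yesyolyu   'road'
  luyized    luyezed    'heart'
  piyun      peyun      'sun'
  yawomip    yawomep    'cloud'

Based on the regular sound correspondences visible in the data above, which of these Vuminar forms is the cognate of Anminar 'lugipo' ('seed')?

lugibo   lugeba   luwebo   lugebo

lugebo

yawomip ~ yawomep — Anminar i corresponds to Vuminar e after a consonant, before a labial obstruent.
depo ~ debo — Anminar p corresponds to Vuminar b between vowels (before a back vowel).
Applying these to Anminar 'lugipo':
  lugipo → lugepo   (i→e after a consonant, before a labial obstruent)
  lugepo → lugebo   (p→b between vowels (before a back vowel))
So the Vuminar cognate is 'lugebo'.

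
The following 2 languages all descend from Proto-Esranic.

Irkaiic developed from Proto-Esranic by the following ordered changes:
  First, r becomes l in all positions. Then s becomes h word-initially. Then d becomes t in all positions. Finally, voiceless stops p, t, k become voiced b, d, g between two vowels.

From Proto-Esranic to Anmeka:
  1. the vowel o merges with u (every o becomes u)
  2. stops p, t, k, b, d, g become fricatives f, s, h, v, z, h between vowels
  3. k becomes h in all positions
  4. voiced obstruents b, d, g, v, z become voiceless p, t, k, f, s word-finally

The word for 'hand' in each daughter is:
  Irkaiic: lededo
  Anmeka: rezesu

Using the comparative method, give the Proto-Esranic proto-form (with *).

Position 6: Irkaiic has o, Anmeka has u. Irkaiic preserves o here (none of its changes turn any other segment into o), so the proto-segment is *o.
Position 5: Irkaiic has d, Anmeka has s. Taking the neighbouring segments as reconstructed: Irkaiic d could go back to *t or *d; Anmeka s could go back to *t or *s — the one source consistent with every daughter is *t.
Position 3: Irkaiic has d, Anmeka has z. Taking the neighbouring segments as reconstructed: Irkaiic d could go back to *t or *d; Anmeka z could go back to *d or *z — the one source consistent with every daughter is *d.
Continuing position by position gives *redeto; check it forward:
Irkaiic: start from *redeto.
  rule 1 (unconditioned shift): redeto → ledeto
  rule 2: no change — ledeto
  rule 3 (unconditioned shift): ledeto → leteto
  rule 4 (intervocalic voicing): leteto → lededo
  ⇒ Irkaiic lededo
Anmeka: *redeto > redetu > rezesu  (by vowel merger, intervocalic lenition)
Only *redeto yields all of Irkaiic lededo, Anmeka rezesu.

*redeto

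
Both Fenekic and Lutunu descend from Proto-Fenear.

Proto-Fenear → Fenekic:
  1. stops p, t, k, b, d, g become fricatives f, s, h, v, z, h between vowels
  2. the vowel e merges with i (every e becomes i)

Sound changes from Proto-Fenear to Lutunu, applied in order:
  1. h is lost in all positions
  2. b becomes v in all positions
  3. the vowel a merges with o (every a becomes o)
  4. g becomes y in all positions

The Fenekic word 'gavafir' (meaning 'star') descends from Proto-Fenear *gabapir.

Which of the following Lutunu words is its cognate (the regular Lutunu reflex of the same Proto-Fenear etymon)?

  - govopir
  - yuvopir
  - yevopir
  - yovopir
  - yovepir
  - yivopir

yovopir

Lutunu: *gabapir > gavapir > govopir > yovopir  (by unconditioned shift, vowel merger, unconditioned shift)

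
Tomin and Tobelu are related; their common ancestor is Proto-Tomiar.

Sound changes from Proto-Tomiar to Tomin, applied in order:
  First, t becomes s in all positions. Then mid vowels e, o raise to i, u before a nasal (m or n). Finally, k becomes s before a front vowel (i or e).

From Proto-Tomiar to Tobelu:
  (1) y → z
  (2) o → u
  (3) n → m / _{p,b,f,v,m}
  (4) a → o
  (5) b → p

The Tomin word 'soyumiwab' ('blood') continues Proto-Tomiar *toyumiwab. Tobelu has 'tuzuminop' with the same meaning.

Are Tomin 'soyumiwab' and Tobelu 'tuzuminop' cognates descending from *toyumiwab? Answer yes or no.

Derive the expected Tobelu reflex of *toyumiwab:
Tobelu: *toyumiwab > tozumiwab > tuzumiwab > tuzumiwob > tuzumiwop  (by unconditioned shift, vowel merger, vowel merger, unconditioned shift)
The regular Tobelu reflex would be 'tuzumiwop', but the attested form is 'tuzuminop'. The correspondence is irregular, so they are not cognates (the Tobelu form has a different source).

no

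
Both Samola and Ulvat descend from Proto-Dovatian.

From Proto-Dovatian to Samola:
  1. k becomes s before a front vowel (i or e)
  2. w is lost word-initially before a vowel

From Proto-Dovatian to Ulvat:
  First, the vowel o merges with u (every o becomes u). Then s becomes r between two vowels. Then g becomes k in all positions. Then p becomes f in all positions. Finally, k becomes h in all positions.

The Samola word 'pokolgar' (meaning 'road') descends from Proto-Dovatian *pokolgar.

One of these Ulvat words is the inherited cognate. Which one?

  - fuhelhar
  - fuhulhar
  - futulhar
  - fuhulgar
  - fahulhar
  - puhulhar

Ulvat: *pokolgar
  pokolgar → pukulgar   [vowel merger]
  pukulgar (rule 2 does not apply)
  pukulgar → pukulkar   [unconditioned shift]
  pukulkar → fukulkar   [unconditioned shift]
  fukulkar → fuhulhar   [unconditioned shift]
  giving Ulvat fuhulhar.
The other candidates each miss or misapply at least one Ulvat change.

fuhulhar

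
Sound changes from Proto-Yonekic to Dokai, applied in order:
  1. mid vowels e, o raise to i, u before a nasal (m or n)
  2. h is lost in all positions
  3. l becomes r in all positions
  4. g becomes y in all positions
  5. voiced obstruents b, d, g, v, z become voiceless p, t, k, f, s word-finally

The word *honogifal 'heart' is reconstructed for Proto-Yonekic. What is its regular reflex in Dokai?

unoyifar

Dokai: start from *honogifal.
  rule 1 (pre-nasal raising): honogifal → hunogifal
  rule 2 (h-loss): hunogifal → unogifal
  rule 3 (unconditioned shift): unogifal → unogifar
  rule 4 (unconditioned shift): unogifar → unoyifar
  rule 5: no change — unoyifar
  ⇒ Dokai unoyifar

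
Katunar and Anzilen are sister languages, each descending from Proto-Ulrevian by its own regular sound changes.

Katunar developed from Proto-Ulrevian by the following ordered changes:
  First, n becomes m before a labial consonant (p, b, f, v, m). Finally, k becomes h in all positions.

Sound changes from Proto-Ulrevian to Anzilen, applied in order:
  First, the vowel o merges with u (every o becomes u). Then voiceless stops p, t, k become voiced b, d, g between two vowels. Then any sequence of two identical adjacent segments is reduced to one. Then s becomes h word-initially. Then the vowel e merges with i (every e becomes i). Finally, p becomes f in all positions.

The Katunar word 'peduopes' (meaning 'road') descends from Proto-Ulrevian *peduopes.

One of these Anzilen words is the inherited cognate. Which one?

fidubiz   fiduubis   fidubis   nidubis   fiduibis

Anzilen: *peduopes > peduupes > peduubes > pedubes > pidubis > fidubis  (by vowel merger, intervocalic voicing, degemination, vowel merger, unconditioned shift)
Only 'fidubis' matches the regular Anzilen development of *peduopes.

fidubis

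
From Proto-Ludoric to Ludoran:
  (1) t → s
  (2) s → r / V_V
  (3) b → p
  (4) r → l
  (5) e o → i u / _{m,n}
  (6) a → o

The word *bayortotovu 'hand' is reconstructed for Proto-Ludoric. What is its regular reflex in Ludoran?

poyolsolovu

Ludoran: *bayortotovu > bayorsosovu > bayorsorovu > payorsorovu > payolsolovu > poyolsolovu  (by unconditioned shift, rhotacism, unconditioned shift, unconditioned shift, vowel merger)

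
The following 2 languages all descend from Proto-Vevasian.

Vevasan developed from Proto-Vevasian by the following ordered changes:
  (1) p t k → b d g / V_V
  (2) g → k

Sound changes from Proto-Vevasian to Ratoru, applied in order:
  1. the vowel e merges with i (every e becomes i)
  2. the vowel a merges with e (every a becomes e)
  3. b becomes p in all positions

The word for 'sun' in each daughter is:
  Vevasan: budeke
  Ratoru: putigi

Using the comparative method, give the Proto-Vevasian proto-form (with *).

*butege

Position 6: Vevasan has e, Ratoru has i. Vevasan preserves e here (none of its changes turn any other segment into e), so the proto-segment is *e.
Position 1: Vevasan has b, Ratoru has p. Taking the neighbouring segments as reconstructed: Vevasan b can only go back to *b; Ratoru p could go back to *p or *b — the one source consistent with every daughter is *b.
This points to *butege. Verify forward in each daughter:
Vevasan: *butege > budege > budeke  (by intervocalic voicing, unconditioned shift)
Ratoru: *butege > butigi > putigi  (by vowel merger, unconditioned shift)
No other proto-form is consistent with every reflex, so the reconstruction is *butege.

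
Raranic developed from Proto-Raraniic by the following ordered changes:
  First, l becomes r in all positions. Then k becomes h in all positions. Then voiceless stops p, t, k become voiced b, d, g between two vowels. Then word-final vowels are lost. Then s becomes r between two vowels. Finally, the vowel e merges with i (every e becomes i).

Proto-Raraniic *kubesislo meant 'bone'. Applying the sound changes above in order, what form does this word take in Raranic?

hubirisr

Raranic: *kubesislo
  kubesislo → kubesisro   [unconditioned shift]
  kubesisro → hubesisro   [unconditioned shift]
  hubesisro (rule 3 does not apply)
  hubesisro → hubesisr   [apocope]
  hubesisr → huberisr   [rhotacism]
  huberisr → hubirisr   [vowel merger]
  giving Raranic hubirisr.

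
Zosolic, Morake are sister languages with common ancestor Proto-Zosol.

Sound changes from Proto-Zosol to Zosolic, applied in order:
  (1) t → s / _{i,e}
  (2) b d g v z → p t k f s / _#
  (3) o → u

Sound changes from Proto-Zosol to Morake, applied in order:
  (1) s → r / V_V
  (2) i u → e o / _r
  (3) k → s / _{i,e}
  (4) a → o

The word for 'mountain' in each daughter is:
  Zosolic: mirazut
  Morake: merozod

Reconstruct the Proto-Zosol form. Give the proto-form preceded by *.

*mirazod

Position 4: Zosolic has a, Morake has o. Zosolic preserves a here (none of its changes turn any other segment into a), so the proto-segment is *a.
Position 6: Zosolic has u, Morake has o. Taking the neighbouring segments as reconstructed: Zosolic u could go back to *o or *u; Morake o could go back to *a or *o — the one source consistent with every daughter is *o.
Position 7: Zosolic has t, Morake has d. Morake preserves d here (none of its changes turn any other segment into d), so the proto-segment is *d.
This points to *mirazod. Verify forward in each daughter:
Zosolic: *mirazod > mirazot > mirazut  (by final devoicing, vowel merger)
Morake: *mirazod > merazod > merozod  (by pre-rhotic lowering, vowel merger)
*mirazod is the unique common source.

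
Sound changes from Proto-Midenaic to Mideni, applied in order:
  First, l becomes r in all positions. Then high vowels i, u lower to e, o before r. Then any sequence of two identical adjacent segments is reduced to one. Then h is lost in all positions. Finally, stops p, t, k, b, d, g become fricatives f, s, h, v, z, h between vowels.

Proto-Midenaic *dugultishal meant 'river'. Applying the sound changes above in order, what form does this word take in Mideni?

Mideni: start from *dugultishal.
  rule 1 (unconditioned shift): dugultishal → dugurtishar
  rule 2 (pre-rhotic lowering): dugurtishar → dugortishar
  rule 3: no change — dugortishar
  rule 4 (h-loss): dugortishar → dugortisar
  rule 5 (intervocalic lenition): dugortisar → duhortisar
  ⇒ Mideni duhortisar

duhortisar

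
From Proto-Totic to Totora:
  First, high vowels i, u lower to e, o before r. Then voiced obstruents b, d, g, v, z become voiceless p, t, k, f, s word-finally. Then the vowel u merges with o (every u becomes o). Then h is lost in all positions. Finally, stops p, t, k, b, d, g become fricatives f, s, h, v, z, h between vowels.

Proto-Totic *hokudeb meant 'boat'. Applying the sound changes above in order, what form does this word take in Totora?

Totora: start from *hokudeb.
  rule 1: no change — hokudeb
  rule 2 (final devoicing): hokudeb → hokudep
  rule 3 (vowel merger): hokudep → hokodep
  rule 4 (h-loss): hokodep → okodep
  rule 5 (intervocalic lenition): okodep → ohozep
  ⇒ Totora ohozep

ohozep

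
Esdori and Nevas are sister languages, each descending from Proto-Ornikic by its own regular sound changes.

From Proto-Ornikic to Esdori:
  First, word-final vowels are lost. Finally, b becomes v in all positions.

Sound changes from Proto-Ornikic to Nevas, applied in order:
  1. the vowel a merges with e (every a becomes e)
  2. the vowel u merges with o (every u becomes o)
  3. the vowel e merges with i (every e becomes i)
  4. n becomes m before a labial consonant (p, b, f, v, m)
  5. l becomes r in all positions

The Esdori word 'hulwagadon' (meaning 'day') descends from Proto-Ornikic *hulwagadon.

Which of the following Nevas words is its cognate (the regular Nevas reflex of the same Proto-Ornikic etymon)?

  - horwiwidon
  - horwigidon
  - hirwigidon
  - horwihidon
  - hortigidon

horwigidon

Nevas: *hulwagadon
  hulwagadon → hulwegedon   [vowel merger]
  hulwegedon → holwegedon   [vowel merger]
  holwegedon → holwigidon   [vowel merger]
  holwigidon (rule 4 does not apply)
  holwigidon → horwigidon   [unconditioned shift]
  giving Nevas horwigidon.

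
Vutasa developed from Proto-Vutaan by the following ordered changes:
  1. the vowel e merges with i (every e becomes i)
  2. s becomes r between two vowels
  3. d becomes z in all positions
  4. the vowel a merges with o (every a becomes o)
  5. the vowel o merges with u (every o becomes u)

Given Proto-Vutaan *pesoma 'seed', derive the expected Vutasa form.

pirumu

Vutasa: start from *pesoma.
  rule 1 (vowel merger): pesoma → pisoma
  rule 2 (rhotacism): pisoma → piroma
  rule 3: no change — piroma
  rule 4 (vowel merger): piroma → piromo
  rule 5 (vowel merger): piromo → pirumu
  ⇒ Vutasa pirumu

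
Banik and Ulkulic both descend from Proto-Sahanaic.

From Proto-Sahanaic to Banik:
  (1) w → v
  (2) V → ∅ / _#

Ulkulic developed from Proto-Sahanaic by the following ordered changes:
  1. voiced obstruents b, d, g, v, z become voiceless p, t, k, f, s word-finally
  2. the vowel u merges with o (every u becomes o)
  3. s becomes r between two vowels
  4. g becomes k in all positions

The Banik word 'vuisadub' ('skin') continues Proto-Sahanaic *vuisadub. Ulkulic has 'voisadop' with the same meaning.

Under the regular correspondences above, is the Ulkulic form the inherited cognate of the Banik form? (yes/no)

Derive the expected Ulkulic reflex of *vuisadub:
Ulkulic: *vuisadub > vuisadup > voisadop > voiradop  (by final devoicing, vowel merger, rhotacism)
The regular Ulkulic reflex would be 'voiradop', but the attested form is 'voisadop'. The correspondence is irregular, so they are not cognates (the Ulkulic form has a different source).

no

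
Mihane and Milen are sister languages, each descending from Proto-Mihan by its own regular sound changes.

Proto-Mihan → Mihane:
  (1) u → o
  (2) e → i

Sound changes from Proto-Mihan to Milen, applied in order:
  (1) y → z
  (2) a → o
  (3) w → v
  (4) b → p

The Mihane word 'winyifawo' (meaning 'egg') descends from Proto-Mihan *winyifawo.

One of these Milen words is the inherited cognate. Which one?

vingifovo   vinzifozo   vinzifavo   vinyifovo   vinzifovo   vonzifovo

Milen: *winyifawo > winzifawo > winzifowo > vinzifovo  (by unconditioned shift, vowel merger, unconditioned shift)

vinzifovo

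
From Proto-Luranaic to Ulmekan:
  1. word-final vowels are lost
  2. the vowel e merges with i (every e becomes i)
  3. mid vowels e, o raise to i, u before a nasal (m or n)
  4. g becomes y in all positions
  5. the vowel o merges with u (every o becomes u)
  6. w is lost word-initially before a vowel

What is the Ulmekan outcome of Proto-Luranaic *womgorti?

umyurt

Ulmekan: start from *womgorti.
  rule 1 (apocope): womgorti → womgort
  rule 2: no change — womgort
  rule 3 (pre-nasal raising): womgort → wumgort
  rule 4 (unconditioned shift): wumgort → wumyort
  rule 5 (vowel merger): wumyort → wumyurt
  rule 6 (glide loss): wumyurt → umyurt
  ⇒ Ulmekan umyurt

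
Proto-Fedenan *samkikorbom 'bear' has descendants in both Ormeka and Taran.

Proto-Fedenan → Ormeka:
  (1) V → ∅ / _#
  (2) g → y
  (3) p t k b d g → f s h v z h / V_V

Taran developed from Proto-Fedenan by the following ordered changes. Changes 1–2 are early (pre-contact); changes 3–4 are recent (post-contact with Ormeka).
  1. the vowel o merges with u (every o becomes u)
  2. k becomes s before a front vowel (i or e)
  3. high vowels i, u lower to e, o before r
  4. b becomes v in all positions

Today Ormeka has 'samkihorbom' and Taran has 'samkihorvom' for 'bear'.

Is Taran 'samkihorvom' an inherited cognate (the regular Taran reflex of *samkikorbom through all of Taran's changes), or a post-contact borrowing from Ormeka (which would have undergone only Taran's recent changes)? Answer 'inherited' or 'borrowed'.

If inherited, *samkikorbom would pass through all of Taran's changes:
Taran: *samkikorbom > samkikurbum > samsikurbum > samsikorbum > samsikorvum  (by vowel merger, palatalisation, pre-rhotic lowering, unconditioned shift)
If borrowed from Ormeka 'samkihorbom' after the early changes, it would undergo only the recent ones:
  rule 3 (pre-rhotic lowering): no change (samkihorbom)
  rule 4 (unconditioned shift): samkihorbom → samkihorvom
  ⇒ as a loan: samkihorvom
Taran 'samkihorvom' matches the loan outcome 'samkihorvom', not the inherited 'samsikorvum' — it skipped the early Taran changes, so it was borrowed from Ormeka.

borrowed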